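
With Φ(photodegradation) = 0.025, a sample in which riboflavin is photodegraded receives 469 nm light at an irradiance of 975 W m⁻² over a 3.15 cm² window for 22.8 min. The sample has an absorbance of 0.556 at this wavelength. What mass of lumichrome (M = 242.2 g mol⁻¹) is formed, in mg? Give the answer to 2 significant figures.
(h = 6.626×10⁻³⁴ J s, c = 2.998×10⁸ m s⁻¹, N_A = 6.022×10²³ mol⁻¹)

7.2 mg

Photon energy at 469 nm: hc/λ = (6.626×10⁻³⁴)(2.998×10⁸)/(469×10⁻⁹) = 4.236×10⁻¹⁹ J.
Energy delivered: (975 W m⁻²)(3.15×10⁻⁴ m²)(1368 s) = 420.1 J.
Photons incident: 420.1 / 4.236×10⁻¹⁹ = 9.917×10²⁰, i.e. 9.917×10²⁰/6.022×10²³ = 0.001647 mol.
Fraction absorbed: 1 − 10^(−0.556) = 0.7220.
Photons absorbed: 0.7220 × 0.001647 = 0.001189 mol.
Product: Φ × n_abs = 0.025 × 0.001189 = 2.973×10⁻⁵ mol.
Mass: 2.973×10⁻⁵ × 242.2 = 0.007201 g = 7.2 mg.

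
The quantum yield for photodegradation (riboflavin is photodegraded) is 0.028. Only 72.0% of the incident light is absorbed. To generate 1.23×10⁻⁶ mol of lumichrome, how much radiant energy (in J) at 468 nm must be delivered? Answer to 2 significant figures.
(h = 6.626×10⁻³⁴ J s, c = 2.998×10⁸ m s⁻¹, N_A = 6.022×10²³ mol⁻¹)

Photons that must be absorbed: 1.23×10⁻⁶ / 0.028 = 4.393×10⁻⁵ mol.
Incident photons needed: 4.393×10⁻⁵ / 0.720 = 6.101×10⁻⁵ mol.
Photon energy: hc/λ = 4.245×10⁻¹⁹ J; per mole, 2.556×10⁵ J mol⁻¹.
Energy required: 6.101×10⁻⁵ × 2.556×10⁵ = 16 J.

16 J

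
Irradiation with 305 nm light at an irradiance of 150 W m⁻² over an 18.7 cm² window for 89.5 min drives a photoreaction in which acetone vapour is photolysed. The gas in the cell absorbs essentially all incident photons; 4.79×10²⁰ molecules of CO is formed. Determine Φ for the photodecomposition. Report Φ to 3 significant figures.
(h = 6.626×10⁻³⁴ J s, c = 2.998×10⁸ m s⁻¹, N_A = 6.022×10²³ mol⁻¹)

Product: 4.79×10²⁰ / 6.022×10²³ = 7.954×10⁻⁴ mol.
Photon energy at 305 nm: hc/λ = (6.626×10⁻³⁴)(2.998×10⁸)/(305×10⁻⁹) = 6.513×10⁻¹⁹ J.
Energy delivered: (150 W m⁻²)(18.7×10⁻⁴ m²)(5370 s) = 1506 J.
Photons incident: 1506 / 6.513×10⁻¹⁹ = 2.312×10²¹, i.e. 2.312×10²¹/6.022×10²³ = 0.003839 mol.
Φ = 7.954×10⁻⁴ mol / 0.003839 mol photons = 0.207.

Φ = 0.207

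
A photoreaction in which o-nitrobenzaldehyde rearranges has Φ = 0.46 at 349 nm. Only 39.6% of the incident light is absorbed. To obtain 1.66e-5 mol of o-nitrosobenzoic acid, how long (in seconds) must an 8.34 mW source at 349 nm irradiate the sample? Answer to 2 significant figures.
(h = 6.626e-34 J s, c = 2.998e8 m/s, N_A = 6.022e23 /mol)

Photons that must be absorbed: 1.66e-5 / 0.46 = 3.609e-5 mol.
Incident photons needed: 3.609e-5 / 0.396 = 9.114e-5 mol.
Photon energy: hc/λ = 5.692e-19 J; per mole, 3.428e5 J mol⁻¹.
Energy required: 9.114e-5 × 3.428e5 = 31.24 J.
Time: 31.24 J / 0.00834 W = 3700 s.

t ≈ 3700 s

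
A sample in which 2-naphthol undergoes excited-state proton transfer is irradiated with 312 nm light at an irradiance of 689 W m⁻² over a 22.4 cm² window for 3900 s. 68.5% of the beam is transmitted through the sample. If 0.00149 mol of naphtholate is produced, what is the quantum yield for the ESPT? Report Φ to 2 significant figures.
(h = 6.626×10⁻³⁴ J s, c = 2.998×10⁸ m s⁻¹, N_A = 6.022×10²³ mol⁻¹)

Φ = 0.30

Photon energy at 312 nm: hc/λ = (6.626×10⁻³⁴)(2.998×10⁸)/(312×10⁻⁹) = 6.367×10⁻¹⁹ J.
Energy delivered: (689 W m⁻²)(22.4×10⁻⁴ m²)(3900 s) = 6019 J.
Photons incident: 6019 / 6.367×10⁻¹⁹ = 9.453×10²¹, i.e. 9.453×10²¹/6.022×10²³ = 0.01570 mol.
Fraction absorbed: 1 − 68.5/100 = 0.3150.
Photons absorbed: 0.3150 × 0.01570 = 0.004945 mol.
Φ = 0.00149 mol / 0.004945 mol photons = 0.30.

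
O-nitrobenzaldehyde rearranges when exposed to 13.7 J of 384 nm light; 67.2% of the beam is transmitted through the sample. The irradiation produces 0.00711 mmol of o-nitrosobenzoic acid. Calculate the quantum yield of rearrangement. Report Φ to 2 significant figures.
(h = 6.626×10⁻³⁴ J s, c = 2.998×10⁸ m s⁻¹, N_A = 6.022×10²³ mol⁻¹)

Φ = 0.49

Product: 0.00711 mmol = 7.11×10⁻⁶ mol.
Photon energy at 384 nm: hc/λ = (6.626×10⁻³⁴)(2.998×10⁸)/(384×10⁻⁹) = 5.173×10⁻¹⁹ J.
Photons incident: 13.7 / 5.173×10⁻¹⁹ = 2.648×10¹⁹, i.e. 2.648×10¹⁹/6.022×10²³ = 4.397×10⁻⁵ mol.
Fraction absorbed: 1 − 67.2/100 = 0.3280.
Photons absorbed: 0.3280 × 4.397×10⁻⁵ = 1.442×10⁻⁵ mol.
Φ = 7.11×10⁻⁶ mol / 1.442×10⁻⁵ mol photons = 0.49.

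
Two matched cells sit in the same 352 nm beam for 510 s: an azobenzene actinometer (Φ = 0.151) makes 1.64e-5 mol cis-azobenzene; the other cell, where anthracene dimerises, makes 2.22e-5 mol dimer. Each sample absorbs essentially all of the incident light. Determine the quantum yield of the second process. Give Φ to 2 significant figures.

Photons absorbed by the actinometer: 1.64e-5 / 0.151 = 1.086e-4 mol.
Φ(unknown) = 2.22e-5 / 1.086e-4 = 0.20.

Φ = 0.20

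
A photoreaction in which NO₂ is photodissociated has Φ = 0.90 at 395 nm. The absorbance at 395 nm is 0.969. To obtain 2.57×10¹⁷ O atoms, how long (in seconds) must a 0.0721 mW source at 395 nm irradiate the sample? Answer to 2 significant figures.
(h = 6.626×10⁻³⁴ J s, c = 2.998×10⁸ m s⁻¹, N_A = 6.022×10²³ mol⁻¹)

t ≈ 2200 s

Product: 2.57×10¹⁷ / 6.022×10²³ = 4.268×10⁻⁷ mol.
Photons that must be absorbed: 4.268×10⁻⁷ / 0.90 = 4.742×10⁻⁷ mol.
Fraction absorbed: 1 − 10^(−0.969) = 0.8926.
Incident photons needed: 4.742×10⁻⁷ / 0.8926 = 5.313×10⁻⁷ mol.
Photon energy: hc/λ = 5.029×10⁻¹⁹ J; per mole, 3.028×10⁵ J mol⁻¹.
Energy required: 5.313×10⁻⁷ × 3.028×10⁵ = 0.1609 J.
Time: 0.1609 J / 7.21e-05 W = 2200 s.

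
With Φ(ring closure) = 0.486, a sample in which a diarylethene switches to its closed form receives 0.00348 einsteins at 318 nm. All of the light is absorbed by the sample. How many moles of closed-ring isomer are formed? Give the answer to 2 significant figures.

Product: Φ × n_abs = 0.486 × 0.00348 = 0.001691 mol.

0.0017 mol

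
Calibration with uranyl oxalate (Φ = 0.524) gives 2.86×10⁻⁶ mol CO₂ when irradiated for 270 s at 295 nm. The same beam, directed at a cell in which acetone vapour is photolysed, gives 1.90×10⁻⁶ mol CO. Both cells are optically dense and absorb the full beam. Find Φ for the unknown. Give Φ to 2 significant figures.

Φ = 0.35

Photons absorbed by the actinometer: 2.86×10⁻⁶ / 0.524 = 5.458×10⁻⁶ mol.
Φ(unknown) = 1.90×10⁻⁶ / 5.458×10⁻⁶ = 0.35.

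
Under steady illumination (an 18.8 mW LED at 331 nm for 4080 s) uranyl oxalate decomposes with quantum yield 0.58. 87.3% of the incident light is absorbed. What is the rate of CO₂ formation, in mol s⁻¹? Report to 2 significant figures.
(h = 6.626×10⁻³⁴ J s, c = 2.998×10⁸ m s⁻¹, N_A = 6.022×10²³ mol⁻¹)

Photon energy at 331 nm: hc/λ = (6.626×10⁻³⁴)(2.998×10⁸)/(331×10⁻⁹) = 6.001×10⁻¹⁹ J.
Energy delivered: (18.8 mW)(4080 s) = 76.70 J.
Photons incident: 76.70 / 6.001×10⁻¹⁹ = 1.278×10²⁰, i.e. 1.278×10²⁰/6.022×10²³ = 2.122×10⁻⁴ mol.
Photons absorbed: 0.873 × 2.122×10⁻⁴ = 1.853×10⁻⁴ mol.
Product formed: 0.58 × 1.853×10⁻⁴ = 1.075×10⁻⁴ mol.
Rate: 1.075×10⁻⁴ / 4080 s = 2.6×10⁻⁸ mol s⁻¹.

2.6×10⁻⁸ mol s⁻¹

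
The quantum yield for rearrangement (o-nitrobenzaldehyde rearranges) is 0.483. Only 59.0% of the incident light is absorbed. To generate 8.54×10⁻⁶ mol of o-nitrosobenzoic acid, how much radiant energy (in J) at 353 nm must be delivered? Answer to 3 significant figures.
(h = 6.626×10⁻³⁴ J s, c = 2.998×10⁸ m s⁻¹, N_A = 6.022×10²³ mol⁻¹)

10.2 J

Photons that must be absorbed: 8.54×10⁻⁶ / 0.483 = 1.768×10⁻⁵ mol.
Incident photons needed: 1.768×10⁻⁵ / 0.590 = 2.997×10⁻⁵ mol.
Photon energy: hc/λ = 5.627×10⁻¹⁹ J; per mole, 3.389×10⁵ J mol⁻¹.
Energy required: 2.997×10⁻⁵ × 3.389×10⁵ = 10.2 J.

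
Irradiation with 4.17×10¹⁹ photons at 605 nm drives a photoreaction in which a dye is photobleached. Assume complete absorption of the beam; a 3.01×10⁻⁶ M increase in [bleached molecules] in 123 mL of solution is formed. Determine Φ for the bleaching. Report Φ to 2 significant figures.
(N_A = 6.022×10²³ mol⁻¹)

Product: (3.01×10⁻⁶ M)(0.123 L) = 3.702×10⁻⁷ mol.
Moles of photons: 4.17×10¹⁹ / 6.022×10²³ = 6.925×10⁻⁵ mol.
Φ = 3.702×10⁻⁷ mol / 6.925×10⁻⁵ mol photons = 0.0053.

Φ = 0.0053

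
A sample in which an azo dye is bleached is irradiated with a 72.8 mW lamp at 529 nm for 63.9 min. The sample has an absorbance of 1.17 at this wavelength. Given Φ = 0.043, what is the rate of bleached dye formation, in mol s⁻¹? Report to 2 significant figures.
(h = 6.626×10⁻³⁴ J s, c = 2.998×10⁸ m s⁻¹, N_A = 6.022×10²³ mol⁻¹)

1.3×10⁻⁸ mol s⁻¹

Photon energy at 529 nm: hc/λ = (6.626×10⁻³⁴)(2.998×10⁸)/(529×10⁻⁹) = 3.755×10⁻¹⁹ J.
Energy delivered: (72.8 mW)(3834 s) = 279.1 J.
Photons incident: 279.1 / 3.755×10⁻¹⁹ = 7.433×10²⁰, i.e. 7.433×10²⁰/6.022×10²³ = 0.001234 mol.
Fraction absorbed: 1 − 10^(−1.17) = 0.9324.
Photons absorbed: 0.9324 × 0.001234 = 0.001151 mol.
Product formed: 0.043 × 0.001151 = 4.949×10⁻⁵ mol.
Rate: 4.949×10⁻⁵ / 3834 s = 1.3×10⁻⁸ mol s⁻¹.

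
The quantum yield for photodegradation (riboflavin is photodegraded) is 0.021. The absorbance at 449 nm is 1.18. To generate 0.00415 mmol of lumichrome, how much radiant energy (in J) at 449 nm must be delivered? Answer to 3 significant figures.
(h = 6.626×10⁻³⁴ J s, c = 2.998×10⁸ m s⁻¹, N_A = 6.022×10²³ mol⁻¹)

56.4 J

Product: 0.00415 mmol = 4.15×10⁻⁶ mol.
Photons that must be absorbed: 4.15×10⁻⁶ / 0.021 = 1.976×10⁻⁴ mol.
Fraction absorbed: 1 − 10^(−1.18) = 0.9339.
Incident photons needed: 1.976×10⁻⁴ / 0.9339 = 2.116×10⁻⁴ mol.
Photon energy: hc/λ = 4.424×10⁻¹⁹ J; per mole, 2.664×10⁵ J mol⁻¹.
Energy required: 2.116×10⁻⁴ × 2.664×10⁵ = 56.4 J.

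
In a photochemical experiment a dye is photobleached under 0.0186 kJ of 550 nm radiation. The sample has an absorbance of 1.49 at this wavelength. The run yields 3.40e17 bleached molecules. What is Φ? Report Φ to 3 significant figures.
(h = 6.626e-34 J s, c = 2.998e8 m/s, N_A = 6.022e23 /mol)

Product: 3.40e17 / 6.022e23 = 5.646e-7 mol.
Photon energy at 550 nm: hc/λ = (6.626e-34)(2.998e8)/(550e-9) = 3.612e-19 J.
Incident energy: 0.0186 kJ = 18.6 J.
Photons incident: 18.6 / 3.612e-19 = 5.150e19, i.e. 5.150e19/6.022e23 = 8.552e-5 mol.
Fraction absorbed: 1 − 10^(−1.49) = 0.9676.
Photons absorbed: 0.9676 × 8.552e-5 = 8.275e-5 mol.
Φ = 5.646e-7 mol / 8.275e-5 mol photons = 0.00682.

Φ = 0.00682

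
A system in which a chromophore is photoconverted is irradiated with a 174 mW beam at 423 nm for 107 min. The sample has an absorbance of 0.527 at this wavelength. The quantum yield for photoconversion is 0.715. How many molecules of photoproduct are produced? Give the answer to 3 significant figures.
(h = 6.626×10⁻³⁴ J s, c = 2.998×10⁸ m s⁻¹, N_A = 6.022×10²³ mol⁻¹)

Photon energy at 423 nm: hc/λ = (6.626×10⁻³⁴)(2.998×10⁸)/(423×10⁻⁹) = 4.696×10⁻¹⁹ J.
Energy delivered: (174 mW)(6420 s) = 1117 J.
Photons incident: 1117 / 4.696×10⁻¹⁹ = 2.379×10²¹, i.e. 2.379×10²¹/6.022×10²³ = 0.003951 mol.
Fraction absorbed: 1 − 10^(−0.527) = 0.7028.
Photons absorbed: 0.7028 × 0.003951 = 0.002777 mol.
Product: Φ × n_abs = 0.715 × 0.002777 = 0.001986 mol.
As a count: 0.001986 × 6.022×10²³ = 1.20×10²¹.

1.20×10²¹ molecules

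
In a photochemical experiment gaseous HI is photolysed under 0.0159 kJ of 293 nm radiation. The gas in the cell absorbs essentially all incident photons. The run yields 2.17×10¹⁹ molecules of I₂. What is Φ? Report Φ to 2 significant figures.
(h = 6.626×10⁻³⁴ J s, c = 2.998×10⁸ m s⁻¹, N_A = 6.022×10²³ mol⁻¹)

Φ = 0.93

Product: 2.17×10¹⁹ / 6.022×10²³ = 3.603×10⁻⁵ mol.
Photon energy at 293 nm: hc/λ = (6.626×10⁻³⁴)(2.998×10⁸)/(293×10⁻⁹) = 6.780×10⁻¹⁹ J.
Incident energy: 0.0159 kJ = 15.9 J.
Photons incident: 15.9 / 6.780×10⁻¹⁹ = 2.345×10¹⁹, i.e. 2.345×10¹⁹/6.022×10²³ = 3.894×10⁻⁵ mol.
Φ = 3.603×10⁻⁵ mol / 3.894×10⁻⁵ mol photons = 0.93.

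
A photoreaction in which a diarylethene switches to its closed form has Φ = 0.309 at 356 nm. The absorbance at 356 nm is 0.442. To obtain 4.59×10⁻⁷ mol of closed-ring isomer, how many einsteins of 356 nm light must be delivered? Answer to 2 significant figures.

Photons that must be absorbed: 4.59×10⁻⁷ / 0.309 = 1.485×10⁻⁶ mol.
Fraction absorbed: 1 − 10^(−0.442) = 0.6386.
Incident photons needed: 1.485×10⁻⁶ / 0.6386 = 2.325×10⁻⁶ mol.

2.3×10⁻⁶ einstein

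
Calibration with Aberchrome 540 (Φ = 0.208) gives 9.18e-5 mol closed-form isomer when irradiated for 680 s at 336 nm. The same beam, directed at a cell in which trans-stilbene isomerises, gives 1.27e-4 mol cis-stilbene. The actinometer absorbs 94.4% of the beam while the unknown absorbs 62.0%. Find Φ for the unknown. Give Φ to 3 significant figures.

Φ = 0.438

Photons absorbed by the actinometer: 9.18e-5 / 0.208 = 4.413e-4 mol.
Incident flux: 4.413e-4 / 0.944 = 4.675e-4 einstein.
Absorbed by unknown: 0.620 × 4.675e-4 = 2.898e-4 mol.
Φ(unknown) = 1.27e-4 / 2.898e-4 = 0.438.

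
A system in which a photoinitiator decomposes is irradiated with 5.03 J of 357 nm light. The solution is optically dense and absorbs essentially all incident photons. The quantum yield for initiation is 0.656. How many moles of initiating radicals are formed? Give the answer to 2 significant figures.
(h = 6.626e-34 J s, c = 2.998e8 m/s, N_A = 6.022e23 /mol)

9.8e-6 mol

Photon energy at 357 nm: hc/λ = (6.626e-34)(2.998e8)/(357e-9) = 5.564e-19 J.
Photons incident: 5.03 / 5.564e-19 = 9.040e18, i.e. 9.040e18/6.022e23 = 1.501e-5 mol.
Product: Φ × n_abs = 0.656 × 1.501e-5 = 9.847e-6 mol.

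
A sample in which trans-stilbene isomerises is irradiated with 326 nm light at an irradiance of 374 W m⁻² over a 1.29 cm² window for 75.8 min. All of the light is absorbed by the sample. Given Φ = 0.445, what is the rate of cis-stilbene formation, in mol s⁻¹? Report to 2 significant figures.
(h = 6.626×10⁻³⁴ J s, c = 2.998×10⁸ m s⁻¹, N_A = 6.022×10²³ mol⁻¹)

5.9×10⁻⁸ mol s⁻¹

Photon energy at 326 nm: hc/λ = (6.626×10⁻³⁴)(2.998×10⁸)/(326×10⁻⁹) = 6.093×10⁻¹⁹ J.
Energy delivered: (374 W m⁻²)(1.29×10⁻⁴ m²)(4548 s) = 219.4 J.
Photons incident: 219.4 / 6.093×10⁻¹⁹ = 3.601×10²⁰, i.e. 3.601×10²⁰/6.022×10²³ = 5.980×10⁻⁴ mol.
Product formed: 0.445 × 5.980×10⁻⁴ = 2.661×10⁻⁴ mol.
Rate: 2.661×10⁻⁴ / 4548 s = 5.9×10⁻⁸ mol s⁻¹.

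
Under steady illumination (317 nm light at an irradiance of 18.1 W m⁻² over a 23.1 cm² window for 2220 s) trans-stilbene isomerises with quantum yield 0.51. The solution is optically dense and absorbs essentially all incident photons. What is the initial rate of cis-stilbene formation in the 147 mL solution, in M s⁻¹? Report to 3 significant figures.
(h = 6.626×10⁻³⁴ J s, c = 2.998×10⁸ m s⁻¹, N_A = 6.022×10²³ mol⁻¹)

3.84×10⁻⁷ M s⁻¹

Photon energy at 317 nm: hc/λ = (6.626×10⁻³⁴)(2.998×10⁸)/(317×10⁻⁹) = 6.266×10⁻¹⁹ J.
Energy delivered: (18.1 W m⁻²)(23.1×10⁻⁴ m²)(2220 s) = 92.82 J.
Photons incident: 92.82 / 6.266×10⁻¹⁹ = 1.481×10²⁰, i.e. 1.481×10²⁰/6.022×10²³ = 2.459×10⁻⁴ mol.
Product formed: 0.51 × 2.459×10⁻⁴ = 1.254×10⁻⁴ mol.
Rate: 1.254×10⁻⁴ mol / (2220 s × 0.147 L) = 3.84×10⁻⁷ M s⁻¹.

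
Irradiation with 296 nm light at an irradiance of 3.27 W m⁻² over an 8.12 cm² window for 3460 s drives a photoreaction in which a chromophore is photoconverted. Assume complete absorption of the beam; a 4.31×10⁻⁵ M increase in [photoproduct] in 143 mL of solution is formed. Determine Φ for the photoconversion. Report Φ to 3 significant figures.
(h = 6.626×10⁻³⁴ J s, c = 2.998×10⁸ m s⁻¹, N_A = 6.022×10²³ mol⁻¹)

Φ = 0.271

Product: (4.31×10⁻⁵ M)(0.143 L) = 6.163×10⁻⁶ mol.
Photon energy at 296 nm: hc/λ = (6.626×10⁻³⁴)(2.998×10⁸)/(296×10⁻⁹) = 6.711×10⁻¹⁹ J.
Energy delivered: (3.27 W m⁻²)(8.12×10⁻⁴ m²)(3460 s) = 9.187 J.
Photons incident: 9.187 / 6.711×10⁻¹⁹ = 1.369×10¹⁹, i.e. 1.369×10¹⁹/6.022×10²³ = 2.273×10⁻⁵ mol.
Φ = 6.163×10⁻⁶ mol / 2.273×10⁻⁵ mol photons = 0.271.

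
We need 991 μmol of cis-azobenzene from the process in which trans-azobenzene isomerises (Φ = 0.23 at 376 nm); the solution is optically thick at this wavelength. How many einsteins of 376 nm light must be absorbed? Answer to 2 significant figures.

0.0043 einstein

Product: 991 μmol = 9.91×10⁻⁴ mol.
Photons that must be absorbed: 9.91×10⁻⁴ / 0.23 = 0.004309 mol.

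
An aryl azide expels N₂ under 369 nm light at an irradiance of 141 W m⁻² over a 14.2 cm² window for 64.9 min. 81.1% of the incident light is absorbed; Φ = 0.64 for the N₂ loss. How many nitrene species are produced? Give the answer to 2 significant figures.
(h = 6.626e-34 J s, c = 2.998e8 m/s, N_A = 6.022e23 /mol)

7.5e20 species

Photon energy at 369 nm: hc/λ = (6.626e-34)(2.998e8)/(369e-9) = 5.383e-19 J.
Energy delivered: (141 W m⁻²)(14.2e-4 m²)(3894 s) = 779.7 J.
Photons incident: 779.7 / 5.383e-19 = 1.448e21, i.e. 1.448e21/6.022e23 = 0.002405 mol.
Photons absorbed: 0.811 × 0.002405 = 0.001950 mol.
Product: Φ × n_abs = 0.64 × 0.001950 = 0.001248 mol.
As a count: 0.001248 × 6.022e23 = 7.5e20.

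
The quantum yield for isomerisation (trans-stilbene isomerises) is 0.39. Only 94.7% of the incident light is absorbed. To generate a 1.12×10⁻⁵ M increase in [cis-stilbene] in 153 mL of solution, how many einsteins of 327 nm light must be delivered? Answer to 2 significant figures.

4.6×10⁻⁶ einstein

Product: (1.12×10⁻⁵ M)(0.153 L) = 1.714×10⁻⁶ mol.
Photons that must be absorbed: 1.714×10⁻⁶ / 0.39 = 4.395×10⁻⁶ mol.
Incident photons needed: 4.395×10⁻⁶ / 0.947 = 4.641×10⁻⁶ mol.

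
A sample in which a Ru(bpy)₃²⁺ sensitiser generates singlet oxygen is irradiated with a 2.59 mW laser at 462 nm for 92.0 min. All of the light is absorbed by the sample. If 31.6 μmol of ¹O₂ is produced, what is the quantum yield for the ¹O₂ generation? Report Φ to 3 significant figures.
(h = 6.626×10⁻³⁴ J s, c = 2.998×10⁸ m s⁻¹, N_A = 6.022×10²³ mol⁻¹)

Product: 31.6 μmol = 3.16×10⁻⁵ mol.
Photon energy at 462 nm: hc/λ = (6.626×10⁻³⁴)(2.998×10⁸)/(462×10⁻⁹) = 4.300×10⁻¹⁹ J.
Energy delivered: (2.59 mW)(5520 s) = 14.30 J.
Photons incident: 14.30 / 4.300×10⁻¹⁹ = 3.326×10¹⁹, i.e. 3.326×10¹⁹/6.022×10²³ = 5.523×10⁻⁵ mol.
Φ = 3.16×10⁻⁵ mol / 5.523×10⁻⁵ mol photons = 0.572.

Φ = 0.572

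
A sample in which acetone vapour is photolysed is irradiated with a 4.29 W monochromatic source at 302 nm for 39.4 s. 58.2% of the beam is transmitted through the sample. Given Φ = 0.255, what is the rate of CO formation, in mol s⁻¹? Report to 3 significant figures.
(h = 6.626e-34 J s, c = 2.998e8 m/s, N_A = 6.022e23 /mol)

Photon energy at 302 nm: hc/λ = (6.626e-34)(2.998e8)/(302e-9) = 6.578e-19 J.
Energy delivered: (4.29 W)(39.4 s) = 169.0 J.
Photons incident: 169.0 / 6.578e-19 = 2.569e20, i.e. 2.569e20/6.022e23 = 4.266e-4 mol.
Fraction absorbed: 1 − 58.2/100 = 0.4180.
Photons absorbed: 0.4180 × 4.266e-4 = 1.783e-4 mol.
Product formed: 0.255 × 1.783e-4 = 4.547e-5 mol.
Rate: 4.547e-5 / 39.4 s = 1.15e-6 mol s⁻¹.

1.15e-6 mol s⁻¹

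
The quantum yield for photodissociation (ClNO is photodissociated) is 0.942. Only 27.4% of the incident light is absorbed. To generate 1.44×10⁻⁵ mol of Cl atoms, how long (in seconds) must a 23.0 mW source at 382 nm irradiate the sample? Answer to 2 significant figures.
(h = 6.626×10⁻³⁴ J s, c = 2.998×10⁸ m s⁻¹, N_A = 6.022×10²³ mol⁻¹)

Photons that must be absorbed: 1.44×10⁻⁵ / 0.942 = 1.529×10⁻⁵ mol.
Incident photons needed: 1.529×10⁻⁵ / 0.274 = 5.580×10⁻⁵ mol.
Photon energy: hc/λ = 5.200×10⁻¹⁹ J; per mole, 3.131×10⁵ J mol⁻¹.
Energy required: 5.580×10⁻⁵ × 3.131×10⁵ = 17.47 J.
Time: 17.47 J / 0.023 W = 760 s.

t ≈ 760 s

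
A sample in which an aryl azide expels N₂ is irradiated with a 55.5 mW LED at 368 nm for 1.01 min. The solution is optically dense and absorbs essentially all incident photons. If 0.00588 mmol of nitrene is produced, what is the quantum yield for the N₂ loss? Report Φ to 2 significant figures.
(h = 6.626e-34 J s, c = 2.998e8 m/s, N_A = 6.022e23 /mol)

Φ = 0.57

Product: 0.00588 mmol = 5.88e-6 mol.
Photon energy at 368 nm: hc/λ = (6.626e-34)(2.998e8)/(368e-9) = 5.398e-19 J.
Energy delivered: (55.5 mW)(60.6 s) = 3.363 J.
Photons incident: 3.363 / 5.398e-19 = 6.230e18, i.e. 6.230e18/6.022e23 = 1.035e-5 mol.
Φ = 5.88e-6 mol / 1.035e-5 mol photons = 0.57.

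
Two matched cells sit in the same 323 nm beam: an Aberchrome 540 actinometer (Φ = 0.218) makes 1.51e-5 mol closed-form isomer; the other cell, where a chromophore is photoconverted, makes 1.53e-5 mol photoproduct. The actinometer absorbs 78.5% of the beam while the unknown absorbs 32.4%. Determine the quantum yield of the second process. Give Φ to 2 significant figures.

Φ = 0.54

Photons absorbed by the actinometer: 1.51e-5 / 0.218 = 6.927e-5 mol.
Incident flux: 6.927e-5 / 0.785 = 8.824e-5 einstein.
Absorbed by unknown: 0.324 × 8.824e-5 = 2.859e-5 mol.
Φ(unknown) = 1.53e-5 / 2.859e-5 = 0.54.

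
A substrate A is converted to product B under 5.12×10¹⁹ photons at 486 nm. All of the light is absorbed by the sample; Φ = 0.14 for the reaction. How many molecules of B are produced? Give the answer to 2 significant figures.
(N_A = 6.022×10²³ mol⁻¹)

7.2×10¹⁸ molecules

Moles of photons: 5.12×10¹⁹ / 6.022×10²³ = 8.502×10⁻⁵ mol.
Product: Φ × n_abs = 0.14 × 8.502×10⁻⁵ = 1.190×10⁻⁵ mol.
As a count: 1.190×10⁻⁵ × 6.022×10²³ = 7.2×10¹⁸.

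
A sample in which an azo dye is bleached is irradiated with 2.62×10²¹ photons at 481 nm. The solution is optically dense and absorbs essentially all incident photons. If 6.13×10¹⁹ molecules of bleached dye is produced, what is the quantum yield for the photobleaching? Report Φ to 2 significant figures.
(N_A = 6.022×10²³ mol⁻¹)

Product: 6.13×10¹⁹ / 6.022×10²³ = 1.018×10⁻⁴ mol.
Moles of photons: 2.62×10²¹ / 6.022×10²³ = 0.004351 mol.
Φ = 1.018×10⁻⁴ mol / 0.004351 mol photons = 0.023.

Φ = 0.023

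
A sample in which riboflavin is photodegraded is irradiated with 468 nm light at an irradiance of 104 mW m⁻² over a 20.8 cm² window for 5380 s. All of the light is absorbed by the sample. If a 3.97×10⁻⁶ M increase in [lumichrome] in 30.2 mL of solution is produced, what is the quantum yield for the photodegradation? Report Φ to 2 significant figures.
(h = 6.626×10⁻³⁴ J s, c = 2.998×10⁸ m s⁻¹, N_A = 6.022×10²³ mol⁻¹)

Product: (3.97×10⁻⁶ M)(0.0302 L) = 1.199×10⁻⁷ mol.
Photon energy at 468 nm: hc/λ = (6.626×10⁻³⁴)(2.998×10⁸)/(468×10⁻⁹) = 4.245×10⁻¹⁹ J.
Energy delivered: (104 mW m⁻²)(20.8×10⁻⁴ m²)(5380 s) = 1.164 J.
Photons incident: 1.164 / 4.245×10⁻¹⁹ = 2.742×10¹⁸, i.e. 2.742×10¹⁸/6.022×10²³ = 4.553×10⁻⁶ mol.
Φ = 1.199×10⁻⁷ mol / 4.553×10⁻⁶ mol photons = 0.026.

Φ = 0.026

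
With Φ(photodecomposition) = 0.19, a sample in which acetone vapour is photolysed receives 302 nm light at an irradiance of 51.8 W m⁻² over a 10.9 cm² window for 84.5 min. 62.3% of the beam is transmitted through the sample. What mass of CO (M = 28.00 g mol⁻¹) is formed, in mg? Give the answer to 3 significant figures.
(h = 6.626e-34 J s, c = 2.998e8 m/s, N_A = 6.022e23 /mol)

1.45 mg

Photon energy at 302 nm: hc/λ = (6.626e-34)(2.998e8)/(302e-9) = 6.578e-19 J.
Energy delivered: (51.8 W m⁻²)(10.9e-4 m²)(5070 s) = 286.3 J.
Photons incident: 286.3 / 6.578e-19 = 4.352e20, i.e. 4.352e20/6.022e23 = 7.227e-4 mol.
Fraction absorbed: 1 − 62.3/100 = 0.3770.
Photons absorbed: 0.3770 × 7.227e-4 = 2.725e-4 mol.
Product: Φ × n_abs = 0.19 × 2.725e-4 = 5.178e-5 mol.
Mass: 5.178e-5 × 28.00 = 0.001450 g = 1.45 mg.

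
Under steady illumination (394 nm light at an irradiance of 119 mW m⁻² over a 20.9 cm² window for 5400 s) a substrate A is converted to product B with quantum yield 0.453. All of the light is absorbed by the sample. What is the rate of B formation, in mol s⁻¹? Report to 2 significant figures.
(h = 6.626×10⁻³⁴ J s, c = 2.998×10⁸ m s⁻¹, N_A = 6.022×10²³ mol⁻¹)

3.7×10⁻¹⁰ mol s⁻¹

Photon energy at 394 nm: hc/λ = (6.626×10⁻³⁴)(2.998×10⁸)/(394×10⁻⁹) = 5.042×10⁻¹⁹ J.
Energy delivered: (119 mW m⁻²)(20.9×10⁻⁴ m²)(5400 s) = 1.343 J.
Photons incident: 1.343 / 5.042×10⁻¹⁹ = 2.664×10¹⁸, i.e. 2.664×10¹⁸/6.022×10²³ = 4.424×10⁻⁶ mol.
Product formed: 0.453 × 4.424×10⁻⁶ = 2.004×10⁻⁶ mol.
Rate: 2.004×10⁻⁶ / 5400 s = 3.7×10⁻¹⁰ mol s⁻¹.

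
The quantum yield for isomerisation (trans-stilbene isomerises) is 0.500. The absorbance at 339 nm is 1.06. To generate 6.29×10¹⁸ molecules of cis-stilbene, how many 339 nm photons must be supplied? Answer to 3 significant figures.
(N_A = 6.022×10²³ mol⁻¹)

1.38×10¹⁹ photons

Product: 6.29×10¹⁸ / 6.022×10²³ = 1.045×10⁻⁵ mol.
Photons that must be absorbed: 1.045×10⁻⁵ / 0.500 = 2.090×10⁻⁵ mol.
Fraction absorbed: 1 − 10^(−1.06) = 0.9129.
Incident photons needed: 2.090×10⁻⁵ / 0.9129 = 2.289×10⁻⁵ mol.
Photon count: 2.289×10⁻⁵ × 6.022×10²³ = 1.38×10¹⁹.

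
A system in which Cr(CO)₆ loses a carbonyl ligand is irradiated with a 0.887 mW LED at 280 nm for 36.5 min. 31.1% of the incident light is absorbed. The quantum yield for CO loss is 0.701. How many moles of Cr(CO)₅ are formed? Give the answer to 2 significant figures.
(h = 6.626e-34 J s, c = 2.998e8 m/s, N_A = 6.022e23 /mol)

Photon energy at 280 nm: hc/λ = (6.626e-34)(2.998e8)/(280e-9) = 7.095e-19 J.
Energy delivered: (0.887 mW)(2190 s) = 1.943 J.
Photons incident: 1.943 / 7.095e-19 = 2.739e18, i.e. 2.739e18/6.022e23 = 4.548e-6 mol.
Photons absorbed: 0.311 × 4.548e-6 = 1.414e-6 mol.
Product: Φ × n_abs = 0.701 × 1.414e-6 = 9.912e-7 mol.

9.9e-7 mol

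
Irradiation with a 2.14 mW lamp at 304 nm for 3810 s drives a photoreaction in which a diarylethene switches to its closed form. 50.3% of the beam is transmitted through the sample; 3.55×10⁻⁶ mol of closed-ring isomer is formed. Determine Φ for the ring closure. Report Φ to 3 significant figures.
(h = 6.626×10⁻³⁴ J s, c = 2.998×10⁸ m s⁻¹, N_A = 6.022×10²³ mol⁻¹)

Photon energy at 304 nm: hc/λ = (6.626×10⁻³⁴)(2.998×10⁸)/(304×10⁻⁹) = 6.534×10⁻¹⁹ J.
Energy delivered: (2.14 mW)(3810 s) = 8.153 J.
Photons incident: 8.153 / 6.534×10⁻¹⁹ = 1.248×10¹⁹, i.e. 1.248×10¹⁹/6.022×10²³ = 2.072×10⁻⁵ mol.
Fraction absorbed: 1 − 50.3/100 = 0.4970.
Photons absorbed: 0.4970 × 2.072×10⁻⁵ = 1.030×10⁻⁵ mol.
Φ = 3.55×10⁻⁶ mol / 1.030×10⁻⁵ mol photons = 0.345.

Φ = 0.345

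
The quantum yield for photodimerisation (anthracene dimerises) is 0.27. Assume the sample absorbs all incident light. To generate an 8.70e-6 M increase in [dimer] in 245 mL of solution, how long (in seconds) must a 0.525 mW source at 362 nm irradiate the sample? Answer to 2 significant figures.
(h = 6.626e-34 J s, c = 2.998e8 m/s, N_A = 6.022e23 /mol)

t ≈ 5000 s

Product: (8.70e-6 M)(0.245 L) = 2.132e-6 mol.
Photons that must be absorbed: 2.132e-6 / 0.27 = 7.896e-6 mol.
Photon energy: hc/λ = 5.487e-19 J; per mole, 3.304e5 J mol⁻¹.
Energy required: 7.896e-6 × 3.304e5 = 2.609 J.
Time: 2.609 J / 0.000525 W = 5000 s.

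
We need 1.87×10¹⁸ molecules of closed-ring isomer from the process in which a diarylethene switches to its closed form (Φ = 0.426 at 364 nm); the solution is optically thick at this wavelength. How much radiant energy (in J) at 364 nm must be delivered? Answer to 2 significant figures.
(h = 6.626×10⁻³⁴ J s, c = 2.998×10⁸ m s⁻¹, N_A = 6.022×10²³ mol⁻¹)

2.4 J

Product: 1.87×10¹⁸ / 6.022×10²³ = 3.105×10⁻⁶ mol.
Photons that must be absorbed: 3.105×10⁻⁶ / 0.426 = 7.289×10⁻⁶ mol.
Photon energy: hc/λ = 5.457×10⁻¹⁹ J; per mole, 3.286×10⁵ J mol⁻¹.
Energy required: 7.289×10⁻⁶ × 3.286×10⁵ = 2.4 J.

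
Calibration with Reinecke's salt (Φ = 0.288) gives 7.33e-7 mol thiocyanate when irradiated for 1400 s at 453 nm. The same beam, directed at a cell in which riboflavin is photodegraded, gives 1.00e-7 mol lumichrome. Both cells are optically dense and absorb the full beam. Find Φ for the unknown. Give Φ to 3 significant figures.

Φ = 0.0393

Photons absorbed by the actinometer: 7.33e-7 / 0.288 = 2.545e-6 mol.
Φ(unknown) = 1.00e-7 / 2.545e-6 = 0.0393.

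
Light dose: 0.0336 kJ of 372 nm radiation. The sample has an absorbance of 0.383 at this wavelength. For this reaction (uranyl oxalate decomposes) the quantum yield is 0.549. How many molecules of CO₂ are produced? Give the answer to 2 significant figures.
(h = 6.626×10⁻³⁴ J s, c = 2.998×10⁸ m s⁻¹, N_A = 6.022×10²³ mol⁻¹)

2.0×10¹⁹ molecules

Photon energy at 372 nm: hc/λ = (6.626×10⁻³⁴)(2.998×10⁸)/(372×10⁻⁹) = 5.340×10⁻¹⁹ J.
Incident energy: 0.0336 kJ = 33.6 J.
Photons incident: 33.6 / 5.340×10⁻¹⁹ = 6.292×10¹⁹, i.e. 6.292×10¹⁹/6.022×10²³ = 1.045×10⁻⁴ mol.
Fraction absorbed: 1 − 10^(−0.383) = 0.5860.
Photons absorbed: 0.5860 × 1.045×10⁻⁴ = 6.124×10⁻⁵ mol.
Product: Φ × n_abs = 0.549 × 6.124×10⁻⁵ = 3.362×10⁻⁵ mol.
As a count: 3.362×10⁻⁵ × 6.022×10²³ = 2.0×10¹⁹.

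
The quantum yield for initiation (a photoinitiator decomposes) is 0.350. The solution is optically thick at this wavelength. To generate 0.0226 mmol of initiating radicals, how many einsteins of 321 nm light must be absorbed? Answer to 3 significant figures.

Product: 0.0226 mmol = 2.26×10⁻⁵ mol.
Photons that must be absorbed: 2.26×10⁻⁵ / 0.350 = 6.457×10⁻⁵ mol.

6.46×10⁻⁵ einstein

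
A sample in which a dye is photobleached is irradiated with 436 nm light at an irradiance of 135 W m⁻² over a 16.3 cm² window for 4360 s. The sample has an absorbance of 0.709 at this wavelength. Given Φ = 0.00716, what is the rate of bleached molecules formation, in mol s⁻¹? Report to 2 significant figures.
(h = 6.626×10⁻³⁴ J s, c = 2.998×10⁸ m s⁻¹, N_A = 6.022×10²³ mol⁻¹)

Photon energy at 436 nm: hc/λ = (6.626×10⁻³⁴)(2.998×10⁸)/(436×10⁻⁹) = 4.556×10⁻¹⁹ J.
Energy delivered: (135 W m⁻²)(16.3×10⁻⁴ m²)(4360 s) = 959.4 J.
Photons incident: 959.4 / 4.556×10⁻¹⁹ = 2.106×10²¹, i.e. 2.106×10²¹/6.022×10²³ = 0.003497 mol.
Fraction absorbed: 1 − 10^(−0.709) = 0.8046.
Photons absorbed: 0.8046 × 0.003497 = 0.002814 mol.
Product formed: 0.00716 × 0.002814 = 2.015×10⁻⁵ mol.
Rate: 2.015×10⁻⁵ / 4360 s = 4.6×10⁻⁹ mol s⁻¹.

4.6×10⁻⁹ mol s⁻¹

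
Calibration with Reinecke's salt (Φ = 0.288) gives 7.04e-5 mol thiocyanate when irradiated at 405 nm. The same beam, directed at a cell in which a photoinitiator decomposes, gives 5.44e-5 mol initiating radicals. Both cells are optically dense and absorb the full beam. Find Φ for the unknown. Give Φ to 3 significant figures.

Photons absorbed by the actinometer: 7.04e-5 / 0.288 = 2.444e-4 mol.
Φ(unknown) = 5.44e-5 / 2.444e-4 = 0.223.

Φ = 0.223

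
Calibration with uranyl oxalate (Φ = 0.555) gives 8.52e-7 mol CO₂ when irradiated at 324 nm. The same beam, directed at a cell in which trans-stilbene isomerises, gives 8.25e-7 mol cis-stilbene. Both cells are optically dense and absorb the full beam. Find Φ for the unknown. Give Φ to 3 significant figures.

Φ = 0.537

Photons absorbed by the actinometer: 8.52e-7 / 0.555 = 1.535e-6 mol.
Φ(unknown) = 8.25e-7 / 1.535e-6 = 0.537.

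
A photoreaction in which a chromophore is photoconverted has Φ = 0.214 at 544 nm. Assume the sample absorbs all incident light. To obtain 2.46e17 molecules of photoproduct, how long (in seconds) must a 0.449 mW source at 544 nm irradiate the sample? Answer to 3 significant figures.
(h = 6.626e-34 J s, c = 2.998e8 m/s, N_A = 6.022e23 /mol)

Product: 2.46e17 / 6.022e23 = 4.085e-7 mol.
Photons that must be absorbed: 4.085e-7 / 0.214 = 1.909e-6 mol.
Photon energy: hc/λ = 3.652e-19 J; per mole, 2.199e5 J mol⁻¹.
Energy required: 1.909e-6 × 2.199e5 = 0.4198 J.
Time: 0.4198 J / 0.000449 W = 935 s.

t ≈ 935 s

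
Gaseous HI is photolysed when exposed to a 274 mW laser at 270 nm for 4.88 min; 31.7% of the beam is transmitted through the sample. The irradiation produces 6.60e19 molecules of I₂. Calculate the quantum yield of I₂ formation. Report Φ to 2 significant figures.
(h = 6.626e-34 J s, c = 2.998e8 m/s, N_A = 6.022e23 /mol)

Φ = 0.89

Product: 6.60e19 / 6.022e23 = 1.096e-4 mol.
Photon energy at 270 nm: hc/λ = (6.626e-34)(2.998e8)/(270e-9) = 7.357e-19 J.
Energy delivered: (274 mW)(292.8 s) = 80.23 J.
Photons incident: 80.23 / 7.357e-19 = 1.091e20, i.e. 1.091e20/6.022e23 = 1.812e-4 mol.
Fraction absorbed: 1 − 31.7/100 = 0.6830.
Photons absorbed: 0.6830 × 1.812e-4 = 1.238e-4 mol.
Φ = 1.096e-4 mol / 1.238e-4 mol photons = 0.89.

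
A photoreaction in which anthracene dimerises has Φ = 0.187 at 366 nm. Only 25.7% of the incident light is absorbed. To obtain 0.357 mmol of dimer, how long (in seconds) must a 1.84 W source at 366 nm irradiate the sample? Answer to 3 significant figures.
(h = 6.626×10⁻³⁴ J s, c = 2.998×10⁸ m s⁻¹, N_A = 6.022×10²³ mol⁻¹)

t ≈ 1320 s

Product: 0.357 mmol = 3.57×10⁻⁴ mol.
Photons that must be absorbed: 3.57×10⁻⁴ / 0.187 = 0.001909 mol.
Incident photons needed: 0.001909 / 0.257 = 0.007428 mol.
Photon energy: hc/λ = 5.428×10⁻¹⁹ J; per mole, 3.269×10⁵ J mol⁻¹.
Energy required: 0.007428 × 3.269×10⁵ = 2428 J.
Time: 2428 J / 1.84 W = 1320 s.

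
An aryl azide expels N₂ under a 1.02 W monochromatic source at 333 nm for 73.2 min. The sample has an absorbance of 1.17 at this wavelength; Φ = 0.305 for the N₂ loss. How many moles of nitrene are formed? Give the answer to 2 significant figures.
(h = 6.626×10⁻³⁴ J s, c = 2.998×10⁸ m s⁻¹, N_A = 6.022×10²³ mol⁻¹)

Photon energy at 333 nm: hc/λ = (6.626×10⁻³⁴)(2.998×10⁸)/(333×10⁻⁹) = 5.965×10⁻¹⁹ J.
Energy delivered: (1.02 W)(4392 s) = 4480 J.
Photons incident: 4480 / 5.965×10⁻¹⁹ = 7.510×10²¹, i.e. 7.510×10²¹/6.022×10²³ = 0.01247 mol.
Fraction absorbed: 1 − 10^(−1.17) = 0.9324.
Photons absorbed: 0.9324 × 0.01247 = 0.01163 mol.
Product: Φ × n_abs = 0.305 × 0.01163 = 0.003547 mol.

0.0035 mol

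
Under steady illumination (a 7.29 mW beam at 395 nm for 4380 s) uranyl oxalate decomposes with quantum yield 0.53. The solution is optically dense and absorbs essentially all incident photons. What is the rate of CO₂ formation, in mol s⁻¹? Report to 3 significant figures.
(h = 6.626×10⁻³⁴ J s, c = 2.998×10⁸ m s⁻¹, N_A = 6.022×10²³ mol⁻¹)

Photon energy at 395 nm: hc/λ = (6.626×10⁻³⁴)(2.998×10⁸)/(395×10⁻⁹) = 5.029×10⁻¹⁹ J.
Energy delivered: (7.29 mW)(4380 s) = 31.93 J.
Photons incident: 31.93 / 5.029×10⁻¹⁹ = 6.349×10¹⁹, i.e. 6.349×10¹⁹/6.022×10²³ = 1.054×10⁻⁴ mol.
Product formed: 0.53 × 1.054×10⁻⁴ = 5.586×10⁻⁵ mol.
Rate: 5.586×10⁻⁵ / 4380 s = 1.28×10⁻⁸ mol s⁻¹.

1.28×10⁻⁸ mol s⁻¹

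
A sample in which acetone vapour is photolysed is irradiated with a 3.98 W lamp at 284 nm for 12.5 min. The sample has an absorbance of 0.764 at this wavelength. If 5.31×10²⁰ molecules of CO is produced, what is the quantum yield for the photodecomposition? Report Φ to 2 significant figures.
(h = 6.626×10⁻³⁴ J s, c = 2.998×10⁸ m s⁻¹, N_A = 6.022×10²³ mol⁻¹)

Product: 5.31×10²⁰ / 6.022×10²³ = 8.818×10⁻⁴ mol.
Photon energy at 284 nm: hc/λ = (6.626×10⁻³⁴)(2.998×10⁸)/(284×10⁻⁹) = 6.995×10⁻¹⁹ J.
Energy delivered: (3.98 W)(750 s) = 2985 J.
Photons incident: 2985 / 6.995×10⁻¹⁹ = 4.267×10²¹, i.e. 4.267×10²¹/6.022×10²³ = 0.007086 mol.
Fraction absorbed: 1 − 10^(−0.764) = 0.8278.
Photons absorbed: 0.8278 × 0.007086 = 0.005866 mol.
Φ = 8.818×10⁻⁴ mol / 0.005866 mol photons = 0.15.

Φ = 0.15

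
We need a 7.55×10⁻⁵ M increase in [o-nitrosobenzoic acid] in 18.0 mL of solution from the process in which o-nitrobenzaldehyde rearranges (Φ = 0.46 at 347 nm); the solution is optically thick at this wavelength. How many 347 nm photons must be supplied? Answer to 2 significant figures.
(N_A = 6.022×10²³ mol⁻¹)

Product: (7.55×10⁻⁵ M)(0.018 L) = 1.359×10⁻⁶ mol.
Photons that must be absorbed: 1.359×10⁻⁶ / 0.46 = 2.954×10⁻⁶ mol.
Photon count: 2.954×10⁻⁶ × 6.022×10²³ = 1.8×10¹⁸.

1.8×10¹⁸ photons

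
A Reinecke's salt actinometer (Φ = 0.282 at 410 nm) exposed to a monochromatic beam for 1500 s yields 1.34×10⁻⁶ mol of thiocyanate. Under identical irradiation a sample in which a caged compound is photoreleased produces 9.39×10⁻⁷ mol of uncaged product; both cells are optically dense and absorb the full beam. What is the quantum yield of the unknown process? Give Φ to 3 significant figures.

Photons absorbed by the actinometer: 1.34×10⁻⁶ / 0.282 = 4.752×10⁻⁶ mol.
Φ(unknown) = 9.39×10⁻⁷ / 4.752×10⁻⁶ = 0.198.

Φ = 0.198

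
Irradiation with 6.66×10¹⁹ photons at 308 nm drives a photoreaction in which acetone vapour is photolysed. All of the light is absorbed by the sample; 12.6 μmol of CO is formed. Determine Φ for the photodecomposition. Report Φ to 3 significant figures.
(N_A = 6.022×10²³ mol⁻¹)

Φ = 0.114

Product: 12.6 μmol = 1.26×10⁻⁵ mol.
Moles of photons: 6.66×10¹⁹ / 6.022×10²³ = 1.106×10⁻⁴ mol.
Φ = 1.26×10⁻⁵ mol / 1.106×10⁻⁴ mol photons = 0.114.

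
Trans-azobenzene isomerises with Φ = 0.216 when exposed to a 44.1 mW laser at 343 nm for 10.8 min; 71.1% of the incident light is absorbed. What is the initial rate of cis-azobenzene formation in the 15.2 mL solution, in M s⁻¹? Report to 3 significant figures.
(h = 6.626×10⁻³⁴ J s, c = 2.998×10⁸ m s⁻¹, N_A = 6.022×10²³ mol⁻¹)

1.28×10⁻⁶ M s⁻¹

Photon energy at 343 nm: hc/λ = (6.626×10⁻³⁴)(2.998×10⁸)/(343×10⁻⁹) = 5.791×10⁻¹⁹ J.
Energy delivered: (44.1 mW)(648 s) = 28.58 J.
Photons incident: 28.58 / 5.791×10⁻¹⁹ = 4.935×10¹⁹, i.e. 4.935×10¹⁹/6.022×10²³ = 8.195×10⁻⁵ mol.
Photons absorbed: 0.711 × 8.195×10⁻⁵ = 5.827×10⁻⁵ mol.
Product formed: 0.216 × 5.827×10⁻⁵ = 1.259×10⁻⁵ mol.
Rate: 1.259×10⁻⁵ mol / (648 s × 0.0152 L) = 1.28×10⁻⁶ M s⁻¹.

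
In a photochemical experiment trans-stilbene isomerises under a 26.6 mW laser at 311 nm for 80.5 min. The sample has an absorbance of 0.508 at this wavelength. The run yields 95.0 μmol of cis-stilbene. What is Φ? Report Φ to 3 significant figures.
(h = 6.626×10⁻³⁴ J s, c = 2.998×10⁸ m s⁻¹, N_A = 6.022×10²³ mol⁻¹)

Φ = 0.412

Product: 95.0 μmol = 9.50×10⁻⁵ mol.
Photon energy at 311 nm: hc/λ = (6.626×10⁻³⁴)(2.998×10⁸)/(311×10⁻⁹) = 6.387×10⁻¹⁹ J.
Energy delivered: (26.6 mW)(4830 s) = 128.5 J.
Photons incident: 128.5 / 6.387×10⁻¹⁹ = 2.012×10²⁰, i.e. 2.012×10²⁰/6.022×10²³ = 3.341×10⁻⁴ mol.
Fraction absorbed: 1 − 10^(−0.508) = 0.6895.
Photons absorbed: 0.6895 × 3.341×10⁻⁴ = 2.304×10⁻⁴ mol.
Φ = 9.50×10⁻⁵ mol / 2.304×10⁻⁴ mol photons = 0.412.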